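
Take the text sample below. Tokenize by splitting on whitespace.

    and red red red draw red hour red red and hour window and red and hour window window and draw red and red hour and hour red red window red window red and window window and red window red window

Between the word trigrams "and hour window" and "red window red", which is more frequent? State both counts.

"and hour window": 2 occurrences
"red window red": 3 occurrences

"red window red" (3 vs 2)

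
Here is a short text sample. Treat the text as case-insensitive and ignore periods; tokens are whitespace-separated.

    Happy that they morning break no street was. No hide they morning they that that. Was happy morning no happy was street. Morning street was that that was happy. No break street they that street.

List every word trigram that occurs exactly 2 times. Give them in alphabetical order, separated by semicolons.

Trigram counts meeting the condition (exactly 2 times):
  that that was: 2
  that was happy: 2

that that was; that was happy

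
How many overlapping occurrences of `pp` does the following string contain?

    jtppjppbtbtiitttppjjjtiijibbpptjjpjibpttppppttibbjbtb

Sliding a length-2 window over the 53 characters (52 positions):
  position 3–4: pp
  position 6–7: pp
  position 17–18: pp
  position 29–30: pp
  position 41–42: pp
  position 42–43: pp
  position 43–44: pp

7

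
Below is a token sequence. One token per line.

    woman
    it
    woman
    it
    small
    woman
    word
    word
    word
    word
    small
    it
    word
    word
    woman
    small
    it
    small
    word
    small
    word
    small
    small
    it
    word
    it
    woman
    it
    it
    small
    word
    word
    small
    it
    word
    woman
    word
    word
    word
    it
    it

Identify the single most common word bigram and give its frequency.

Bigram frequencies (highest first):
  word word: 7
  word small: 4
  small it: 4
  woman it: 3
  it small: 3
  it word: 3
  … (9 more, each ≤ 3)

"word word", 7 times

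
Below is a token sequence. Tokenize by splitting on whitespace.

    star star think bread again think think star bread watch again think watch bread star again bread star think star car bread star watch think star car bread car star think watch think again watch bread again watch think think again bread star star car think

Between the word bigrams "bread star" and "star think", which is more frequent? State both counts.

"bread star": 4 occurrences
"star think": 3 occurrences

"bread star" (4 vs 3)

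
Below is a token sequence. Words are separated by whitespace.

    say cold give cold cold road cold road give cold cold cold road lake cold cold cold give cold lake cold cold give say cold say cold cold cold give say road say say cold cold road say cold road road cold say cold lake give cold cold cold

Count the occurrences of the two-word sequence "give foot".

0

Scanning the 48 overlapping bigram windows for "give foot":
  (none found)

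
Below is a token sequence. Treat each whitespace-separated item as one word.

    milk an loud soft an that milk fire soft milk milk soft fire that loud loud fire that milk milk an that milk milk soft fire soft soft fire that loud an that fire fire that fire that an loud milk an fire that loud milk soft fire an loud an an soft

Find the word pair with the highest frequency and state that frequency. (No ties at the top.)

Bigram frequencies (highest first):
  fire that: 6
  soft fire: 4
  milk an: 3
  an loud: 3
  an that: 3
  that milk: 3
  … (20 more, each ≤ 3)

"fire that", 6 times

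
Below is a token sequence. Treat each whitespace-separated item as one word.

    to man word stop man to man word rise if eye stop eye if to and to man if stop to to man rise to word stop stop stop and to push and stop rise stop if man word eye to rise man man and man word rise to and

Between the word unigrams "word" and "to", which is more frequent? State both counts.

"to" (10 vs 5)

"word": 5 occurrences
"to": 10 occurrences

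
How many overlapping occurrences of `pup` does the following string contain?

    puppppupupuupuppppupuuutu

5

Sliding a length-3 window over the 25 characters (23 positions):
  position 1–3: pup
  position 6–8: pup
  position 8–10: pup
  position 13–15: pup
  position 18–20: pup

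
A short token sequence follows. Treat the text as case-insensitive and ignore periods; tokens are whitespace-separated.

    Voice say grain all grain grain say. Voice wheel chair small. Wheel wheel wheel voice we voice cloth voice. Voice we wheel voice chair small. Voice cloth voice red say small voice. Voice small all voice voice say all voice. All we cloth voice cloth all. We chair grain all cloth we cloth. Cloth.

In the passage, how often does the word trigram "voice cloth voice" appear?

Scanning the 52 overlapping trigram windows for "voice cloth voice":
  position 17–19: voice cloth voice
  position 26–28: voice cloth voice

2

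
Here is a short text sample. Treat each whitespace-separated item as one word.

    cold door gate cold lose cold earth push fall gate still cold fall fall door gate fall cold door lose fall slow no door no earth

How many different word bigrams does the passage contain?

26 tokens → 25 bigram windows in total.
Repeated bigrams (each contributes count−1 duplicates):
  cold door: 2
  door gate: 2
2 duplicate windows → 25 − 2 = 23 distinct.

23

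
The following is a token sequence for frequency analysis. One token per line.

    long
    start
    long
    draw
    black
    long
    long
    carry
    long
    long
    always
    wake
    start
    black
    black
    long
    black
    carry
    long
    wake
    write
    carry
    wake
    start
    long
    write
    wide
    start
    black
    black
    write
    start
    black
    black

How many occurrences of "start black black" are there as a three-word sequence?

3

Scanning the 32 overlapping trigram windows for "start black black":
  position 13–15: start black black
  position 28–30: start black black
  position 32–34: start black black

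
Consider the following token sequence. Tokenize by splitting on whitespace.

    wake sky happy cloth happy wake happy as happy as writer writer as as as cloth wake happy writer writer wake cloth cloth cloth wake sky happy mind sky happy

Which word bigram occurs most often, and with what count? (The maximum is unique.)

Bigram frequencies (highest first):
  sky happy: 3
  wake sky: 2
  wake happy: 2
  happy as: 2
  writer writer: 2
  as as: 2
  … (14 more, each ≤ 2)

"sky happy", 3 times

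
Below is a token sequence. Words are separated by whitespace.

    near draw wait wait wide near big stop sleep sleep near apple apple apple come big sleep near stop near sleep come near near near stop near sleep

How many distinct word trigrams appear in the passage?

24

28 tokens → 26 trigram windows in total.
Repeated trigrams (each contributes count−1 duplicates):
  near stop near: 2
  stop near sleep: 2
2 duplicate windows → 26 − 2 = 24 distinct.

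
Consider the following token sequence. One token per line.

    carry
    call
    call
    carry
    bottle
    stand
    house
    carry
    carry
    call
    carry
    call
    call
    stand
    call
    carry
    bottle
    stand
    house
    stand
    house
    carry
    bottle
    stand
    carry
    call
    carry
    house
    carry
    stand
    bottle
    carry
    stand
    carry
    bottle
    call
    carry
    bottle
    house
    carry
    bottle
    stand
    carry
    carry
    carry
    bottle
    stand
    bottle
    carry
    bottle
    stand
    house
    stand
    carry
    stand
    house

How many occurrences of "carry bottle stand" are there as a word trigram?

Scanning the 54 overlapping trigram windows for "carry bottle stand":
  position 4–6: carry bottle stand
  position 16–18: carry bottle stand
  position 22–24: carry bottle stand
  position 40–42: carry bottle stand
  position 45–47: carry bottle stand
  position 49–51: carry bottle stand

6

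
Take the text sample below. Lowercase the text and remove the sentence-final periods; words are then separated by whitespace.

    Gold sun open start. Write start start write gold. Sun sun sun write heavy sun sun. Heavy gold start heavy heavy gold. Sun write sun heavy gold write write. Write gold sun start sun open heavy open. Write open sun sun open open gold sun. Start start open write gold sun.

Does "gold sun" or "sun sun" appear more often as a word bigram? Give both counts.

"gold sun": 6 occurrences
"sun sun": 4 occurrences

"gold sun" (6 vs 4)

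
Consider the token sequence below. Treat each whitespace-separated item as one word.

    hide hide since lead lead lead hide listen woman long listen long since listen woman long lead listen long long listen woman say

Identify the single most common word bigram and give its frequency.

Bigram frequencies (highest first):
  listen woman: 3
  lead lead: 2
  woman long: 2
  long listen: 2
  listen long: 2
  hide hide: 1
  … (10 more, each ≤ 1)

"listen woman", 3 times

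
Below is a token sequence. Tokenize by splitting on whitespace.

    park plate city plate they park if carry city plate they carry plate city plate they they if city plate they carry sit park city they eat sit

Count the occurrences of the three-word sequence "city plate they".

4

Scanning the 26 overlapping trigram windows for "city plate they":
  position 3–5: city plate they
  position 9–11: city plate they
  position 14–16: city plate they
  position 19–21: city plate they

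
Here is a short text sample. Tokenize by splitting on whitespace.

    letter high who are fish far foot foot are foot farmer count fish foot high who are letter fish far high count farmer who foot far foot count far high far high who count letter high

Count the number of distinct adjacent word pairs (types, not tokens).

27

36 tokens → 35 bigram windows in total.
Repeated bigrams (each contributes count−1 duplicates):
  far high: 3
  high who: 3
  far foot: 2
  fish far: 2
  letter high: 2
  who are: 2
8 duplicate windows → 35 − 8 = 27 distinct.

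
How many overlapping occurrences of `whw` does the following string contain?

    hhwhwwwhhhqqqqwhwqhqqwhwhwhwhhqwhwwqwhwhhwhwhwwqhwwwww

Sliding a length-3 window over the 54 characters (52 positions):
  position 3–5: whw
  position 15–17: whw
  position 22–24: whw
  position 24–26: whw
  position 26–28: whw
  position 32–34: whw
  position 37–39: whw
  position 42–44: whw
  position 44–46: whw

9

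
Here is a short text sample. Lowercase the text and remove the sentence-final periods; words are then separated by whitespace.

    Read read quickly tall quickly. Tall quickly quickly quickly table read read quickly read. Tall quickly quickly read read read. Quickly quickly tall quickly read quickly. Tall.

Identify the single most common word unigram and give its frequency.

Unigram frequencies (highest first):
  quickly: 12
  read: 9
  tall: 5
  table: 1

"quickly", 12 times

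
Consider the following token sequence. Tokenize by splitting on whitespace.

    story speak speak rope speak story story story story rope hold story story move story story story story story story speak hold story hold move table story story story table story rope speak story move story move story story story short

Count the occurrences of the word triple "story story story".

Scanning the 39 overlapping trigram windows for "story story story":
  position 6–8: story story story
  position 7–9: story story story
  position 15–17: story story story
  position 16–18: story story story
  position 17–19: story story story
  position 18–20: story story story
  position 27–29: story story story
  position 38–40: story story story

8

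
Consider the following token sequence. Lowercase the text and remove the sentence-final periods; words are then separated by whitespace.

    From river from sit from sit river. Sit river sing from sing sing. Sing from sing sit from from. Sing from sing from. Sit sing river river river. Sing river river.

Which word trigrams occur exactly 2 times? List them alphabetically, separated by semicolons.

Trigram counts meeting the condition (exactly 2 times):
  from sing from: 2
  sing river river: 2

from sing from; sing river river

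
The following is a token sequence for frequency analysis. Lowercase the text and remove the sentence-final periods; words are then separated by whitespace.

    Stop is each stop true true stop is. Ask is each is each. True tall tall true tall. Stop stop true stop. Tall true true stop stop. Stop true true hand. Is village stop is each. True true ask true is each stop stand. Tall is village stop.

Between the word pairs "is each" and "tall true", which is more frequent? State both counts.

"is each": 5 occurrences
"tall true": 2 occurrences

"is each" (5 vs 2)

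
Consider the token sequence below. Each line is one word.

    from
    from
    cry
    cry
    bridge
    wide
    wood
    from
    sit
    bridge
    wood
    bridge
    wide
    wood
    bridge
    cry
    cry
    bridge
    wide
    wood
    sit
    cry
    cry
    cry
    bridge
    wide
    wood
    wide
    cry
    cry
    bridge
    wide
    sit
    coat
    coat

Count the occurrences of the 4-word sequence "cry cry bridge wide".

4

Scanning the 32 overlapping 4-gram windows for "cry cry bridge wide":
  position 3–6: cry cry bridge wide
  position 16–19: cry cry bridge wide
  position 23–26: cry cry bridge wide
  position 29–32: cry cry bridge wide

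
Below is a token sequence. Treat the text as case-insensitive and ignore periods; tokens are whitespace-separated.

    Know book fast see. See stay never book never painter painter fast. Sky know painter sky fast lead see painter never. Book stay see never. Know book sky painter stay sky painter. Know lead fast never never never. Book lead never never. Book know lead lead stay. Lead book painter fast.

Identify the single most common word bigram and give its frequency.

"never book", 4 times

Bigram frequencies (highest first):
  never book: 4
  never never: 3
  know book: 2
  painter fast: 2
  sky painter: 2
  know lead: 2
  … (35 more, each ≤ 1)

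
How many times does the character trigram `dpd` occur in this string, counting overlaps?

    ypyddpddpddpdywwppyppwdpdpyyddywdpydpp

4

Sliding a length-3 window over the 38 characters (36 positions):
  position 5–7: dpd
  position 8–10: dpd
  position 11–13: dpd
  position 23–25: dpd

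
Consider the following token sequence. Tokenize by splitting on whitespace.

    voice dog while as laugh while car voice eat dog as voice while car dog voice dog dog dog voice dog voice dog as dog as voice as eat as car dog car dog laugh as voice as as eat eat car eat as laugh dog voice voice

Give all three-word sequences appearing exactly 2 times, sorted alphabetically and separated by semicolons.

as voice as; dog as voice

Trigram counts meeting the condition (exactly 2 times):
  as voice as: 2
  dog as voice: 2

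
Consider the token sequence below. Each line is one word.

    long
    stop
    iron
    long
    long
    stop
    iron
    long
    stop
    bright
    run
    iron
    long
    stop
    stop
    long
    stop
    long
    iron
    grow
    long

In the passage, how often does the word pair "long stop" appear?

5

Scanning the 20 overlapping bigram windows for "long stop":
  position 1–2: long stop
  position 5–6: long stop
  position 8–9: long stop
  position 13–14: long stop
  position 16–17: long stop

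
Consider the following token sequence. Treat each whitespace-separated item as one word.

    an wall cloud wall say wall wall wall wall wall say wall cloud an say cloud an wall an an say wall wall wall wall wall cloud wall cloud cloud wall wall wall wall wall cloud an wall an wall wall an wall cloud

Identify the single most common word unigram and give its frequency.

"wall", 24 times

Unigram frequencies (highest first):
  wall: 24
  an: 8
  cloud: 8
  say: 4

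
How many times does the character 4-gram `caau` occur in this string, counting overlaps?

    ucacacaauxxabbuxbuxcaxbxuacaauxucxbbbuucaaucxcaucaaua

Sliding a length-4 window over the 53 characters (50 positions):
  position 6–9: caau
  position 27–30: caau
  position 40–43: caau
  position 49–52: caau

4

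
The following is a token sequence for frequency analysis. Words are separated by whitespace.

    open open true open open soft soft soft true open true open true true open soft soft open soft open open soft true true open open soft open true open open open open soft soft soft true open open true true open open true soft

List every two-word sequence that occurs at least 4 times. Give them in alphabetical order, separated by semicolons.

Bigram counts meeting the condition (at least 4 times):
  open open: 9
  open soft: 6
  open true: 6
  soft soft: 5
  true open: 8

open open; open soft; open true; soft soft; true open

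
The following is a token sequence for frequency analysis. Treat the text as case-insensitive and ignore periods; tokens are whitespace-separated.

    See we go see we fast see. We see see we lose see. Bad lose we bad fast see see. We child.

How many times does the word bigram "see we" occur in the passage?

Scanning the 21 overlapping bigram windows for "see we":
  position 1–2: see we
  position 4–5: see we
  position 7–8: see we
  position 10–11: see we
  position 20–21: see we

5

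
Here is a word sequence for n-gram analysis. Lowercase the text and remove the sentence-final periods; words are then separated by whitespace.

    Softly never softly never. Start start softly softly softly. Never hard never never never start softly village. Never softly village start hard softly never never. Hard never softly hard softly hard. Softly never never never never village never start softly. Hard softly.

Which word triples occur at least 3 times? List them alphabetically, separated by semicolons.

Trigram counts meeting the condition (at least 3 times):
  never never never: 3
  softly hard softly: 3

never never never; softly hard softly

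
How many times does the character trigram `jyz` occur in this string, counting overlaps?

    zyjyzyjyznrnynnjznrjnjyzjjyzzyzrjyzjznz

5

Sliding a length-3 window over the 39 characters (37 positions):
  position 3–5: jyz
  position 7–9: jyz
  position 22–24: jyz
  position 26–28: jyz
  position 33–35: jyz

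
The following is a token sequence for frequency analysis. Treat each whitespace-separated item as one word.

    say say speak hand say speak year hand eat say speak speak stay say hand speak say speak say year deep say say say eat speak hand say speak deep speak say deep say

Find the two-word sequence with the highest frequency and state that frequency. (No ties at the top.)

Bigram frequencies (highest first):
  say speak: 5
  say say: 3
  speak say: 3
  speak hand: 2
  hand say: 2
  deep say: 2
  … (16 more, each ≤ 1)

"say speak", 5 times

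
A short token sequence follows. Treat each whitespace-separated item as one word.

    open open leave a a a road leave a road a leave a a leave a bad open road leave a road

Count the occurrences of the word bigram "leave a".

5

Scanning the 21 overlapping bigram windows for "leave a":
  position 3–4: leave a
  position 8–9: leave a
  position 12–13: leave a
  position 15–16: leave a
  position 20–21: leave a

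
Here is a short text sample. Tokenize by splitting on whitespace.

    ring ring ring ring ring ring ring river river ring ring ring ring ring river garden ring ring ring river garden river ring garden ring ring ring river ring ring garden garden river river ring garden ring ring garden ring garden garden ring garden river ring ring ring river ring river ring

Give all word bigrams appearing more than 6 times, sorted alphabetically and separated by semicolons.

Bigram counts meeting the condition (more than 6 times):
  ring ring: 18
  river ring: 7

ring ring; river ring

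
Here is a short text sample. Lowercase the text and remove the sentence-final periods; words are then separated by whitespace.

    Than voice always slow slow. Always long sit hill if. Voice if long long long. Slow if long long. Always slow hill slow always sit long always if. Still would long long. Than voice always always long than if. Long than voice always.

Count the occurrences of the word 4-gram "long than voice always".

Scanning the 40 overlapping 4-gram windows for "long than voice always":
  position 32–35: long than voice always
  position 40–43: long than voice always

2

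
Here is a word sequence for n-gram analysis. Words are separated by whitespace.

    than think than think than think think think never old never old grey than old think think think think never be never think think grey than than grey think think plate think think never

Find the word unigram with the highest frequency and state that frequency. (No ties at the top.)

"think", 15 times

Unigram frequencies (highest first):
  think: 15
  than: 6
  never: 5
  old: 3
  grey: 3
  be: 1
  … (1 more, each ≤ 1)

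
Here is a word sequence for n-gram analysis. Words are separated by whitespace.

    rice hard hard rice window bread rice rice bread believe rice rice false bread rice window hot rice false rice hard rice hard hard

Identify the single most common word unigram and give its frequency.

Unigram frequencies (highest first):
  rice: 10
  hard: 5
  bread: 3
  window: 2
  false: 2
  believe: 1
  … (1 more, each ≤ 1)

"rice", 10 times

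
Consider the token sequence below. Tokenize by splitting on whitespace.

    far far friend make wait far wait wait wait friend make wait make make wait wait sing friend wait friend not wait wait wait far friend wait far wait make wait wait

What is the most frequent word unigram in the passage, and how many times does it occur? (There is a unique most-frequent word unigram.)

Unigram frequencies (highest first):
  wait: 15
  far: 5
  friend: 5
  make: 5
  sing: 1
  not: 1

"wait", 15 times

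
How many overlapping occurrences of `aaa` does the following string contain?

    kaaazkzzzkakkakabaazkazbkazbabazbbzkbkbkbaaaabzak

3

Sliding a length-3 window over the 49 characters (47 positions):
  position 2–4: aaa
  position 42–44: aaa
  position 43–45: aaa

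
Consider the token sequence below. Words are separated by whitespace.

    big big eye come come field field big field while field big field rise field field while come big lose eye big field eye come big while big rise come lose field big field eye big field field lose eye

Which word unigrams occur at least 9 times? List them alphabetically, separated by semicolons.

big; field

Unigram counts meeting the condition (at least 9 times):
  big: 10
  field: 12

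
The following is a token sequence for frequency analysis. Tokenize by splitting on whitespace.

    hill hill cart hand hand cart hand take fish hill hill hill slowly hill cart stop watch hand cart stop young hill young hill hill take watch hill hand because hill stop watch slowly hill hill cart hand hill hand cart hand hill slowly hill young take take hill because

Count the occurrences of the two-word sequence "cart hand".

4

Scanning the 49 overlapping bigram windows for "cart hand":
  position 3–4: cart hand
  position 6–7: cart hand
  position 37–38: cart hand
  position 41–42: cart hand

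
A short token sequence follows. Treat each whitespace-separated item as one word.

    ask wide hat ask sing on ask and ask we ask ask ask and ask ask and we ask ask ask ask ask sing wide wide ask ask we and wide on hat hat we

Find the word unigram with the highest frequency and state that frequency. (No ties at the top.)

"ask", 16 times

Unigram frequencies (highest first):
  ask: 16
  wide: 4
  and: 4
  we: 4
  hat: 3
  sing: 2
  … (1 more, each ≤ 2)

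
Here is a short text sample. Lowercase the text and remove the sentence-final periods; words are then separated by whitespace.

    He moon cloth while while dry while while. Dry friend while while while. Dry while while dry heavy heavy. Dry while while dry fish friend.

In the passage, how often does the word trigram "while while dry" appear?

Scanning the 23 overlapping trigram windows for "while while dry":
  position 4–6: while while dry
  position 7–9: while while dry
  position 12–14: while while dry
  position 15–17: while while dry
  position 21–23: while while dry

5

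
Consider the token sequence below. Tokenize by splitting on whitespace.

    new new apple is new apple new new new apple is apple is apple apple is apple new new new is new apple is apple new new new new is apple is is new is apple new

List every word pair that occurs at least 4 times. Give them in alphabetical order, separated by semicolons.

apple is; apple new; is apple; new apple; new new

Bigram counts meeting the condition (at least 4 times):
  apple is: 6
  apple new: 4
  is apple: 6
  new apple: 4
  new new: 8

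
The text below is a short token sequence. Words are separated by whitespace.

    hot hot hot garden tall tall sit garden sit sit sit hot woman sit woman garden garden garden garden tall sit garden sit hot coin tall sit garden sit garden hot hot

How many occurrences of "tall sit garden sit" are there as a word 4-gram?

3

Scanning the 29 overlapping 4-gram windows for "tall sit garden sit":
  position 6–9: tall sit garden sit
  position 20–23: tall sit garden sit
  position 26–29: tall sit garden sit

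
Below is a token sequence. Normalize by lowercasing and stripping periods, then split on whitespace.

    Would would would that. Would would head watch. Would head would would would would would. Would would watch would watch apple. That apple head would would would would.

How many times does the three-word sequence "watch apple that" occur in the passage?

Scanning the 26 overlapping trigram windows for "watch apple that":
  position 20–22: watch apple that

1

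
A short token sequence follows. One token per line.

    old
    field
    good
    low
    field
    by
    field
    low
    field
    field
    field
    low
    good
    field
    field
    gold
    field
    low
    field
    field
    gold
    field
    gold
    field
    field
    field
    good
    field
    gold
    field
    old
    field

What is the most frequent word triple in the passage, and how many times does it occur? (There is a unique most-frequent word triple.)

Trigram frequencies (highest first):
  field gold field: 4
  field low field: 2
  low field field: 2
  field field field: 2
  field field gold: 2
  old field good: 1
  … (17 more, each ≤ 1)

"field gold field", 4 times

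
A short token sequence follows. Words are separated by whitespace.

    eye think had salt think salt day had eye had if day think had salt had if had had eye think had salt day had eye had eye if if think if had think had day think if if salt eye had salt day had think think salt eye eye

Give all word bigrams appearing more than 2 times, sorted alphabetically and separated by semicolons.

day had; eye had; had eye; had salt; salt day; think had

Bigram counts meeting the condition (more than 2 times):
  day had: 3
  eye had: 3
  had eye: 4
  had salt: 4
  salt day: 3
  think had: 4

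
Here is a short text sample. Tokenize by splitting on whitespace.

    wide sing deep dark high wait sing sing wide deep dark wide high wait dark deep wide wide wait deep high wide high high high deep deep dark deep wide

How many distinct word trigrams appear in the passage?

27

30 tokens → 28 trigram windows in total.
Repeated trigrams (each contributes count−1 duplicates):
  dark deep wide: 2
1 duplicate windows → 28 − 1 = 27 distinct.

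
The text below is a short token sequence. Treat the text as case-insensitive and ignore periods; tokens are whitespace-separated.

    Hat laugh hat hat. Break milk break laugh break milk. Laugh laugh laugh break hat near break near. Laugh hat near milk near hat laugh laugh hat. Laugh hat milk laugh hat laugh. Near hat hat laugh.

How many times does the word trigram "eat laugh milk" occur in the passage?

Scanning the 35 overlapping trigram windows for "eat laugh milk":
  (none found)

0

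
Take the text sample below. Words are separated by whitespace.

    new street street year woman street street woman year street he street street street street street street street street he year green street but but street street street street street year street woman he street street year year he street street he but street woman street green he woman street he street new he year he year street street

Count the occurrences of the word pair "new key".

Scanning the 58 overlapping bigram windows for "new key":
  (none found)

0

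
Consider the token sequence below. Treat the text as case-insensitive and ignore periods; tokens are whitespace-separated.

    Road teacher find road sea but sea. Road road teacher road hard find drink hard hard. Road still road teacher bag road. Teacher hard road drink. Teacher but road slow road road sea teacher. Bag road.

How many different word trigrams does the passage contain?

36 tokens → 34 trigram windows in total.
Repeated trigrams (each contributes count−1 duplicates):
  teacher bag road: 2
1 duplicate windows → 34 − 1 = 33 distinct.

33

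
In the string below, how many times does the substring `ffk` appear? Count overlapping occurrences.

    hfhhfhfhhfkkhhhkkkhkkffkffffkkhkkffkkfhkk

Sliding a length-3 window over the 41 characters (39 positions):
  position 22–24: ffk
  position 27–29: ffk
  position 34–36: ffk

3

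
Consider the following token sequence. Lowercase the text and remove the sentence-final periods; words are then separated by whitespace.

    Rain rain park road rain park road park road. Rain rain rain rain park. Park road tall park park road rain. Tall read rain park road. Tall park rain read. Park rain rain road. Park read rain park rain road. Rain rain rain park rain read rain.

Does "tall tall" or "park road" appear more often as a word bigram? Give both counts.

"park road" (6 vs 0)

"tall tall": 0 occurrences
"park road": 6 occurrences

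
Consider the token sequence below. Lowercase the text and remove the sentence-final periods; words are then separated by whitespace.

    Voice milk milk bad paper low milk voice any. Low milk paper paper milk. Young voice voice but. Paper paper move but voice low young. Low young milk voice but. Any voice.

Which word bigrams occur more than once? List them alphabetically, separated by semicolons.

Bigram counts meeting the condition (more than once):
  low milk: 2
  low young: 2
  milk voice: 2
  paper paper: 2
  voice but: 2

low milk; low young; milk voice; paper paper; voice but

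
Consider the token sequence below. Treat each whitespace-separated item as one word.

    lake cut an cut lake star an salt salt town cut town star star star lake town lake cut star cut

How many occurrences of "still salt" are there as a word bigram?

Scanning the 20 overlapping bigram windows for "still salt":
  (none found)

0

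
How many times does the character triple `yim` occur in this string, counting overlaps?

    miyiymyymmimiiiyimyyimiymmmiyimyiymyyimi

Sliding a length-3 window over the 40 characters (38 positions):
  position 16–18: yim
  position 20–22: yim
  position 29–31: yim
  position 37–39: yim

4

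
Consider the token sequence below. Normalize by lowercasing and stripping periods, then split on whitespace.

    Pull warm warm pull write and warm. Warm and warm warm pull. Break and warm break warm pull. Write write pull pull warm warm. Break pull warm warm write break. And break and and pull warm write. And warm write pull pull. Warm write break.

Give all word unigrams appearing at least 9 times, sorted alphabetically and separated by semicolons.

pull; warm

Unigram counts meeting the condition (at least 9 times):
  pull: 10
  warm: 15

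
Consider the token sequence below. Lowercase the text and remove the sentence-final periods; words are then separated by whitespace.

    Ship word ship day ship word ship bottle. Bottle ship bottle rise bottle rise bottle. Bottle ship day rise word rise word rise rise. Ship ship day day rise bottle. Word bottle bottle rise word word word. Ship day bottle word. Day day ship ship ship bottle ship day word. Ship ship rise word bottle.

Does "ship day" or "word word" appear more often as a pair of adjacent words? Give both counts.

"ship day" (5 vs 2)

"ship day": 5 occurrences
"word word": 2 occurrences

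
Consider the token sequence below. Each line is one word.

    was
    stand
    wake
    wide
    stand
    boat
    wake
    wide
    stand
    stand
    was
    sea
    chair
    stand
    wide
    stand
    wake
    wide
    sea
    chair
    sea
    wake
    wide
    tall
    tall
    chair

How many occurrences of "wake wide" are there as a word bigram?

4

Scanning the 25 overlapping bigram windows for "wake wide":
  position 3–4: wake wide
  position 7–8: wake wide
  position 17–18: wake wide
  position 22–23: wake wide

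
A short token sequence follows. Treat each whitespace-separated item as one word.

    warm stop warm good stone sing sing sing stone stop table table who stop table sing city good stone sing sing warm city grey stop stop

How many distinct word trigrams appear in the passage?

22

26 tokens → 24 trigram windows in total.
Repeated trigrams (each contributes count−1 duplicates):
  good stone sing: 2
  stone sing sing: 2
2 duplicate windows → 24 − 2 = 22 distinct.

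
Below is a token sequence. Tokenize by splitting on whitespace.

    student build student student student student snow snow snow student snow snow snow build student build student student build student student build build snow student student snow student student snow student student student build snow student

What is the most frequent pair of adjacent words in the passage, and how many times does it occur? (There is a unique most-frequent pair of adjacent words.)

"student student", 9 times

Bigram frequencies (highest first):
  student student: 9
  student build: 5
  snow student: 5
  build student: 4
  student snow: 4
  snow snow: 4
  … (3 more, each ≤ 2)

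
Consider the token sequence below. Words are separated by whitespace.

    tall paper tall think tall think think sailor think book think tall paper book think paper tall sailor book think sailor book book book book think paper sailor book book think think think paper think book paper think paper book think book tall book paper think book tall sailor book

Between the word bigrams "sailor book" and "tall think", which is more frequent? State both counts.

"sailor book" (4 vs 2)

"sailor book": 4 occurrences
"tall think": 2 occurrences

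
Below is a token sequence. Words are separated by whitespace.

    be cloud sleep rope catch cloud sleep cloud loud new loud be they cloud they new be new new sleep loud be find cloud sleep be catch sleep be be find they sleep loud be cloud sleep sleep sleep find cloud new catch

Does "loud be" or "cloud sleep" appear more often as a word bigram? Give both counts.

"loud be": 3 occurrences
"cloud sleep": 4 occurrences

"cloud sleep" (4 vs 3)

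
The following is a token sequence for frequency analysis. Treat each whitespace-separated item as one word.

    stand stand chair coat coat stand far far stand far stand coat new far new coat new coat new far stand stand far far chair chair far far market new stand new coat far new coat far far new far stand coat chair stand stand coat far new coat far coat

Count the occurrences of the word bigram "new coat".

5

Scanning the 50 overlapping bigram windows for "new coat":
  position 15–16: new coat
  position 17–18: new coat
  position 32–33: new coat
  position 35–36: new coat
  position 48–49: new coat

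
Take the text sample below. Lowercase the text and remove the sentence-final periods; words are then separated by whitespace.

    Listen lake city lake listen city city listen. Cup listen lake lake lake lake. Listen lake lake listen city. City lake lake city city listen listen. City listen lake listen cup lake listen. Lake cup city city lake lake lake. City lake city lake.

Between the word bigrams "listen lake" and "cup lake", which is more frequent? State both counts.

"listen lake" (5 vs 1)

"listen lake": 5 occurrences
"cup lake": 1 occurrence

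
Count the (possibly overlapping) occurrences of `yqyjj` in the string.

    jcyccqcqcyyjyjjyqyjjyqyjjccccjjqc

2

Sliding a length-5 window over the 33 characters (29 positions):
  position 16–20: yqyjj
  position 21–25: yqyjj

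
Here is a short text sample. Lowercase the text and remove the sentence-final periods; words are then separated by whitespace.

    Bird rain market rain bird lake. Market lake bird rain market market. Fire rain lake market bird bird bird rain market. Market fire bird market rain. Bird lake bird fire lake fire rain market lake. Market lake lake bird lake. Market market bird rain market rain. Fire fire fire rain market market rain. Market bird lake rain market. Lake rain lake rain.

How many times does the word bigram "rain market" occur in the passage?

8

Scanning the 61 overlapping bigram windows for "rain market":
  position 2–3: rain market
  position 10–11: rain market
  position 20–21: rain market
  position 33–34: rain market
  position 44–45: rain market
  position 50–51: rain market
  position 53–54: rain market
  position 57–58: rain market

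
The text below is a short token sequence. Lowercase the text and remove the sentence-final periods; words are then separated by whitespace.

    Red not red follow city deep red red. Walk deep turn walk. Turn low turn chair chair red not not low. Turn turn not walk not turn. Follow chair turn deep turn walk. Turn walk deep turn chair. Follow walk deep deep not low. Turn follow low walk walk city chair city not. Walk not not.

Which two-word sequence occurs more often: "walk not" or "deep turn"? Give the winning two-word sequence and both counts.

"deep turn" (3 vs 2)

"walk not": 2 occurrences
"deep turn": 3 occurrences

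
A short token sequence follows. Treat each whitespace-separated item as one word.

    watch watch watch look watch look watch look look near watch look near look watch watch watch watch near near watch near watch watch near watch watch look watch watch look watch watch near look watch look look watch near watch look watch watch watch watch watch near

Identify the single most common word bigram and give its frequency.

Bigram frequencies (highest first):
  watch watch: 13
  watch look: 8
  look watch: 8
  watch near: 6
  near watch: 5
  look look: 2
  … (3 more, each ≤ 2)

"watch watch", 13 times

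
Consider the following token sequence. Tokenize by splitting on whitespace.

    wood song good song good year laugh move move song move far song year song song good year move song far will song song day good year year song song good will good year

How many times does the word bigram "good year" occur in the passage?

4

Scanning the 33 overlapping bigram windows for "good year":
  position 5–6: good year
  position 17–18: good year
  position 26–27: good year
  position 33–34: good year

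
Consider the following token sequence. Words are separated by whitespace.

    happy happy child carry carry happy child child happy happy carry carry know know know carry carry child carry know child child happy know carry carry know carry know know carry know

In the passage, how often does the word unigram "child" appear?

6

Scanning the 32 tokens for "child":
  position 3: child
  position 7: child
  position 8: child
  position 18: child
  position 21: child
  position 22: child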